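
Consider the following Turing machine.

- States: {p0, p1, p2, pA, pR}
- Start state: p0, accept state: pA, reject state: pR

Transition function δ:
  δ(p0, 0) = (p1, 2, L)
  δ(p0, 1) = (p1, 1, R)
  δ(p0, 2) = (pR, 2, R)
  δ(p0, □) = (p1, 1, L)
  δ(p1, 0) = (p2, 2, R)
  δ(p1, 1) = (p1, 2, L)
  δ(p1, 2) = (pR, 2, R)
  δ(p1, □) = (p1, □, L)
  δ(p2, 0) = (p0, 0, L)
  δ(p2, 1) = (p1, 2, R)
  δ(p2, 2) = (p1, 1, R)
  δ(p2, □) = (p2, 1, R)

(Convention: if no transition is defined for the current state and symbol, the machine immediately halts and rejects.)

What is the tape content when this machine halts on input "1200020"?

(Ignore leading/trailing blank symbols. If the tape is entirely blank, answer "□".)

Execution trace:
Initial: [p0]1200020
Step 1: δ(p0, 1) = (p1, 1, R) → 1[p1]200020
Step 2: δ(p1, 2) = (pR, 2, R) → 12[pR]00020

The machine reaches the reject state pR and halts.

Final tape (ignoring leading/trailing blanks): 1200020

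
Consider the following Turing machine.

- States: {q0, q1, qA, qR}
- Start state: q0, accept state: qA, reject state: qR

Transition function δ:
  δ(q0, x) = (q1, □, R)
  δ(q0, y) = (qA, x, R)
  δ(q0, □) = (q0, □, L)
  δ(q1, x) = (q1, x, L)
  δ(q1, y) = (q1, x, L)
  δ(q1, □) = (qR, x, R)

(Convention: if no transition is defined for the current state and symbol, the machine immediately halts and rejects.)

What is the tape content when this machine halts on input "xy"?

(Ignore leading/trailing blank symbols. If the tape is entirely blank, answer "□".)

Execution trace:
Initial: [q0]xy
Step 1: δ(q0, x) = (q1, □, R) → □[q1]y
Step 2: δ(q1, y) = (q1, x, L) → [q1]□x
Step 3: δ(q1, □) = (qR, x, R) → x[qR]x

The machine reaches the reject state qR and halts.

Final tape (ignoring leading/trailing blanks): xx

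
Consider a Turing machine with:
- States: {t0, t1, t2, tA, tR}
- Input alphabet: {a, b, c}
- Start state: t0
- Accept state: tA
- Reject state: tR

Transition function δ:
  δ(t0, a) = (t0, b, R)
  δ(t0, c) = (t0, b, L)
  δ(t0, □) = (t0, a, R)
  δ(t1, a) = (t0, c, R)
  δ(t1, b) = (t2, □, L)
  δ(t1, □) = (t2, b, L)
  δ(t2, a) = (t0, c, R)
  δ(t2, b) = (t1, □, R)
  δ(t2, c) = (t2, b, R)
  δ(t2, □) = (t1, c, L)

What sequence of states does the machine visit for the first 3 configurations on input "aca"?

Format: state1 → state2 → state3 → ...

Execution trace:
Initial: [t0]aca
Step 1: δ(t0, a) = (t0, b, R) → b[t0]ca
Step 2: δ(t0, c) = (t0, b, L) → [t0]bba

No transition is defined for δ(t0, b). By convention the machine halts and rejects.

State sequence: t0 → t0 → t0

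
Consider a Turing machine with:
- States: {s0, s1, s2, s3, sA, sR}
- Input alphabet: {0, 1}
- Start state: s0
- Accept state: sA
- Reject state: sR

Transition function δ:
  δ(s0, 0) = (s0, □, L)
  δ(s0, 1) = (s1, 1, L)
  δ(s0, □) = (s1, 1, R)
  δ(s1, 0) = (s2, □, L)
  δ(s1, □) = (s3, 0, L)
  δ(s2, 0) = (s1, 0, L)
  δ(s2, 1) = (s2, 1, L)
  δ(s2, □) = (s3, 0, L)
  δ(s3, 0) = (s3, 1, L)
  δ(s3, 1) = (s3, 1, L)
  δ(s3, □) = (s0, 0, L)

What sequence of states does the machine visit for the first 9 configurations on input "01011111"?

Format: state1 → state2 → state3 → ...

Execution trace:
Initial: [s0]01011111
Step 1: δ(s0, 0) = (s0, □, L) → [s0]□□1011111
Step 2: δ(s0, □) = (s1, 1, R) → 1[s1]□1011111
Step 3: δ(s1, □) = (s3, 0, L) → [s3]101011111
Step 4: δ(s3, 1) = (s3, 1, L) → [s3]□101011111
Step 5: δ(s3, □) = (s0, 0, L) → [s0]□0101011111
Step 6: δ(s0, □) = (s1, 1, R) → 1[s1]0101011111
Step 7: δ(s1, 0) = (s2, □, L) → [s2]1□101011111
Step 8: δ(s2, 1) = (s2, 1, L) → [s2]□1□101011111

State sequence: s0 → s0 → s1 → s3 → s3 → s0 → s1 → s2 → s2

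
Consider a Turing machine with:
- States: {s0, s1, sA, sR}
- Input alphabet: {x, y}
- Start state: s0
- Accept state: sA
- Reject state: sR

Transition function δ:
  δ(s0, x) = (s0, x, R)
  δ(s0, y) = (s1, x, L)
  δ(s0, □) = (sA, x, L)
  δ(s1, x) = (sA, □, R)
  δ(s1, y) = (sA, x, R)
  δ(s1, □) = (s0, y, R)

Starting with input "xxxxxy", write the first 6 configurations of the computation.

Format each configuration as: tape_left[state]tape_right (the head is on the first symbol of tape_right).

Transitions applied:
Step 1: δ(s0, x) = (s0, x, R)
Step 2: δ(s0, x) = (s0, x, R)
Step 3: δ(s0, x) = (s0, x, R)
Step 4: δ(s0, x) = (s0, x, R)
Step 5: δ(s0, x) = (s0, x, R)

The first 6 configurations are:
[s0]xxxxxy ⊢ x[s0]xxxxy ⊢ xx[s0]xxxy ⊢ xxx[s0]xxy ⊢ xxxx[s0]xy ⊢ xxxxx[s0]y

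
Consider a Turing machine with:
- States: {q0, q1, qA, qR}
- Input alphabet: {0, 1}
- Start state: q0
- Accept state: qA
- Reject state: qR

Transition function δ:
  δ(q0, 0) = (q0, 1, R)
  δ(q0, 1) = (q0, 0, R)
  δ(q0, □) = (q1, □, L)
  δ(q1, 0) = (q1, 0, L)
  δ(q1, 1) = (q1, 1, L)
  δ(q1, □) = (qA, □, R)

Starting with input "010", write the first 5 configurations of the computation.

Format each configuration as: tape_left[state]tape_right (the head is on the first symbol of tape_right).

Transitions applied:
Step 1: δ(q0, 0) = (q0, 1, R)
Step 2: δ(q0, 1) = (q0, 0, R)
Step 3: δ(q0, 0) = (q0, 1, R)
Step 4: δ(q0, □) = (q1, □, L)

The first 5 configurations are:
[q0]010 ⊢ 1[q0]10 ⊢ 10[q0]0 ⊢ 101[q0]□ ⊢ 10[q1]1□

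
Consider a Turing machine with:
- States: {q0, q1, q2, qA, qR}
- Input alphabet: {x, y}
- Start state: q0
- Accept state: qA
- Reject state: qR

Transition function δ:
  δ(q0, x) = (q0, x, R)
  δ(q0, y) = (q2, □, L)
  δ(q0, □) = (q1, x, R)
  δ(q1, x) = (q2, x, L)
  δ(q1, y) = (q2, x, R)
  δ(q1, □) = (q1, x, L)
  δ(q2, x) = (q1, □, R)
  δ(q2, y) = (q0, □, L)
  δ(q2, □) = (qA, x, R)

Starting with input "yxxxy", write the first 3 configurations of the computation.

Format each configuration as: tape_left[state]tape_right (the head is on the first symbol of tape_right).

Transitions applied:
Step 1: δ(q0, y) = (q2, □, L)
Step 2: δ(q2, □) = (qA, x, R)

The first 3 configurations are:
[q0]yxxxy ⊢ [q2]□□xxxy ⊢ x[qA]□xxxy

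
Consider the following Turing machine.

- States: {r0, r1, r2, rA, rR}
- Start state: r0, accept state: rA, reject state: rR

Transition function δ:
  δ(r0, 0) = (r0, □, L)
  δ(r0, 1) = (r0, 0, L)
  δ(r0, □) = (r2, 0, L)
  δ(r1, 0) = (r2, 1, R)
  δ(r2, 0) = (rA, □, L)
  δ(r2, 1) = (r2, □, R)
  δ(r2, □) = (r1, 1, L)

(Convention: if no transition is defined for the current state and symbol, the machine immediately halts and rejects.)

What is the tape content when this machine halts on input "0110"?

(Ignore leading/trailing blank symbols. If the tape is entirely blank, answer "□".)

Execution trace:
Initial: [r0]0110
Step 1: δ(r0, 0) = (r0, □, L) → [r0]□□110
Step 2: δ(r0, □) = (r2, 0, L) → [r2]□0□110
Step 3: δ(r2, □) = (r1, 1, L) → [r1]□10□110

No transition is defined for δ(r1, □). By convention the machine halts and rejects.

Final tape (ignoring leading/trailing blanks): 10□110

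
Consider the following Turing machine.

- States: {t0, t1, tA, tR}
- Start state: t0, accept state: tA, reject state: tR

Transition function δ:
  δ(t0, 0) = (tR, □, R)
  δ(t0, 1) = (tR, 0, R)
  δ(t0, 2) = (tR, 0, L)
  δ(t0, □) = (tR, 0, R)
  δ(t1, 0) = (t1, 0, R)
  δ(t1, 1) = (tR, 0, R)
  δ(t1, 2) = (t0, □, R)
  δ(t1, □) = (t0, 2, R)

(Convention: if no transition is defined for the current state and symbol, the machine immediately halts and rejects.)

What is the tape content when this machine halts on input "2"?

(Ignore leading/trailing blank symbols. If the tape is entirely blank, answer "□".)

Execution trace:
Initial: [t0]2
Step 1: δ(t0, 2) = (tR, 0, L) → [tR]□0

The machine reaches the reject state tR and halts.

Final tape (ignoring leading/trailing blanks): 0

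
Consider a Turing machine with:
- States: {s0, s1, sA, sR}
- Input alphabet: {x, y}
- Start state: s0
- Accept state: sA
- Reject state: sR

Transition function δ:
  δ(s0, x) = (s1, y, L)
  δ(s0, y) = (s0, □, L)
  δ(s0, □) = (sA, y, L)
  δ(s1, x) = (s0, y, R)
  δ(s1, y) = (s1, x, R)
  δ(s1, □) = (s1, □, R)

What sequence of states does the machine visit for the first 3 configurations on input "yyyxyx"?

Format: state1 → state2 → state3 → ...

Execution trace:
Initial: [s0]yyyxyx
Step 1: δ(s0, y) = (s0, □, L) → [s0]□□yyxyx
Step 2: δ(s0, □) = (sA, y, L) → [sA]□y□yyxyx

The machine reaches the accept state sA and halts.

State sequence: s0 → s0 → sA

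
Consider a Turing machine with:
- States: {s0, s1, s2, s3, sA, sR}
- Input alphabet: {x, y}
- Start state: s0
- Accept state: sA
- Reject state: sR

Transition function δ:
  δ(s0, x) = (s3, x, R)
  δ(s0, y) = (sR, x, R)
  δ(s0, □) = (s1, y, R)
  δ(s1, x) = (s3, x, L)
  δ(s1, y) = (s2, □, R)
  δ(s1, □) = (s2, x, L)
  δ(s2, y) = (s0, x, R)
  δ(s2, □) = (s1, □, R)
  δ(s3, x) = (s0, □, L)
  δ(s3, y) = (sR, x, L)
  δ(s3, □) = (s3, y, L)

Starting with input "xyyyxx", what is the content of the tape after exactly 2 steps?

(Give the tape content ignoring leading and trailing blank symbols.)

Execution trace:
Initial: [s0]xyyyxx
Step 1: δ(s0, x) = (s3, x, R) → x[s3]yyyxx
Step 2: δ(s3, y) = (sR, x, L) → [sR]xxyyxx

The machine reaches the reject state sR and halts.

After 2 steps, the tape (ignoring leading/trailing blanks) is: xxyyxx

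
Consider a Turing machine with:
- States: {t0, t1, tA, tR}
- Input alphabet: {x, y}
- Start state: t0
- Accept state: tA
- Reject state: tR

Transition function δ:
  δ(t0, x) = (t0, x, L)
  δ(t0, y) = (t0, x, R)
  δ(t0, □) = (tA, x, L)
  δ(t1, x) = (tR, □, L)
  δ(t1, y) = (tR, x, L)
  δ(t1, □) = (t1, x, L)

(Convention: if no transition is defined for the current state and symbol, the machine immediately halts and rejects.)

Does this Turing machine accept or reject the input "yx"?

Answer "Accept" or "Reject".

Execution trace:
Initial: [t0]yx
Step 1: δ(t0, y) = (t0, x, R) → x[t0]x
Step 2: δ(t0, x) = (t0, x, L) → [t0]xx
Step 3: δ(t0, x) = (t0, x, L) → [t0]□xx
Step 4: δ(t0, □) = (tA, x, L) → [tA]□xxx

The machine reaches the accept state tA and halts.

Answer: Accept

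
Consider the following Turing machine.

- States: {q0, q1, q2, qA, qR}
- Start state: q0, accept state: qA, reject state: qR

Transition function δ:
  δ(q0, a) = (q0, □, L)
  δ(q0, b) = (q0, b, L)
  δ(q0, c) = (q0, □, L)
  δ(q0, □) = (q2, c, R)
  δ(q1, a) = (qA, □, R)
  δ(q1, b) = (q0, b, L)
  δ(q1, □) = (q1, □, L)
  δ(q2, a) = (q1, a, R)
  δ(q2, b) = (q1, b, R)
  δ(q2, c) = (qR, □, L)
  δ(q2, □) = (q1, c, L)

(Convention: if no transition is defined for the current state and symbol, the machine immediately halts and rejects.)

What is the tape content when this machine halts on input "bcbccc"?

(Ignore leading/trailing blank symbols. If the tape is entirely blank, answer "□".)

Execution trace:
Initial: [q0]bcbccc
Step 1: δ(q0, b) = (q0, b, L) → [q0]□bcbccc
Step 2: δ(q0, □) = (q2, c, R) → c[q2]bcbccc
Step 3: δ(q2, b) = (q1, b, R) → cb[q1]cbccc

No transition is defined for δ(q1, c). By convention the machine halts and rejects.

Final tape (ignoring leading/trailing blanks): cbcbccc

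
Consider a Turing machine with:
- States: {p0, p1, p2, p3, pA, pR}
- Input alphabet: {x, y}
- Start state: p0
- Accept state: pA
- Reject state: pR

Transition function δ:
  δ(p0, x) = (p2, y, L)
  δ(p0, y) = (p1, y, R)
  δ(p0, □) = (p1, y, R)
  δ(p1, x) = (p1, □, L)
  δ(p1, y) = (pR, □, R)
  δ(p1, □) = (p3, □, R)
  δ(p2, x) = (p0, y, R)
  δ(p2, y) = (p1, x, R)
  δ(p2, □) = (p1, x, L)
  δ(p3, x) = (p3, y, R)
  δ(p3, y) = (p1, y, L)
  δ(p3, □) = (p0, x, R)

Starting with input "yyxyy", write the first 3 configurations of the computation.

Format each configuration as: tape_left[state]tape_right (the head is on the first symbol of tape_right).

Transitions applied:
Step 1: δ(p0, y) = (p1, y, R)
Step 2: δ(p1, y) = (pR, □, R)

The first 3 configurations are:
[p0]yyxyy ⊢ y[p1]yxyy ⊢ y□[pR]xyy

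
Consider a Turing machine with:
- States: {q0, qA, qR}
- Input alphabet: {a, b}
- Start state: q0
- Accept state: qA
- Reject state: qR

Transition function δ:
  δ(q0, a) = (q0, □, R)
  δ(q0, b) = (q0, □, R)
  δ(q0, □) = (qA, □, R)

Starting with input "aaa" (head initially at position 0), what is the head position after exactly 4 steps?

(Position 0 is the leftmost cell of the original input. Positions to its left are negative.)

Execution trace (head position shown):
Step 0: [q0]aaa  (head at position 0)
Step 1: move right → □[q0]aa  (head at position 1)
Step 2: move right → □□[q0]a  (head at position 2)
Step 3: move right → □□□[q0]□  (head at position 3)
Step 4: move right → □□□□[qA]□  (head at position 4)

After 4 steps, the head is at position 4.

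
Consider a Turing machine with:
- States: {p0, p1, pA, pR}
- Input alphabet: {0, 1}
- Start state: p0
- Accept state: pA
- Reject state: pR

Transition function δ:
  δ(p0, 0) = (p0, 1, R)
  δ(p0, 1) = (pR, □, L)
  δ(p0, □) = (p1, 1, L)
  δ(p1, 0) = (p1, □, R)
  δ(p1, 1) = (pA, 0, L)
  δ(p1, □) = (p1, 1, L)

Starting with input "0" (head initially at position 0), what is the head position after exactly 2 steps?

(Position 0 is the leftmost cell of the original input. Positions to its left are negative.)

Execution trace (head position shown):
Step 0: [p0]0  (head at position 0)
Step 1: move right → 1[p0]□  (head at position 1)
Step 2: move left → [p1]11  (head at position 0)

After 2 steps, the head is at position 0.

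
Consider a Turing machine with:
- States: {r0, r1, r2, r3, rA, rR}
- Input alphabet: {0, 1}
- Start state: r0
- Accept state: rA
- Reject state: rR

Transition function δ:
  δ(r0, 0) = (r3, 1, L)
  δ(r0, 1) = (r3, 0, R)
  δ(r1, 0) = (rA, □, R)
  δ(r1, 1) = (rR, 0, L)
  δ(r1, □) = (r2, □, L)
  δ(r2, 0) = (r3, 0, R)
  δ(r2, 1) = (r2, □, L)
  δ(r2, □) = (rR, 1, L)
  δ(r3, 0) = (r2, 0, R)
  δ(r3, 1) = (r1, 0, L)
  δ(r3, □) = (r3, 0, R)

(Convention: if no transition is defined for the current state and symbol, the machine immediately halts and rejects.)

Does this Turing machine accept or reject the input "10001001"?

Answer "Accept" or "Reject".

Execution trace:
Initial: [r0]10001001
Step 1: δ(r0, 1) = (r3, 0, R) → 0[r3]0001001
Step 2: δ(r3, 0) = (r2, 0, R) → 00[r2]001001
Step 3: δ(r2, 0) = (r3, 0, R) → 000[r3]01001
Step 4: δ(r3, 0) = (r2, 0, R) → 0000[r2]1001
Step 5: δ(r2, 1) = (r2, □, L) → 000[r2]0□001
Step 6: δ(r2, 0) = (r3, 0, R) → 0000[r3]□001
Step 7: δ(r3, □) = (r3, 0, R) → 00000[r3]001
Step 8: δ(r3, 0) = (r2, 0, R) → 000000[r2]01
Step 9: δ(r2, 0) = (r3, 0, R) → 0000000[r3]1
Step 10: δ(r3, 1) = (r1, 0, L) → 000000[r1]00
Step 11: δ(r1, 0) = (rA, □, R) → 000000□[rA]0

The machine reaches the accept state rA and halts.

Answer: Accept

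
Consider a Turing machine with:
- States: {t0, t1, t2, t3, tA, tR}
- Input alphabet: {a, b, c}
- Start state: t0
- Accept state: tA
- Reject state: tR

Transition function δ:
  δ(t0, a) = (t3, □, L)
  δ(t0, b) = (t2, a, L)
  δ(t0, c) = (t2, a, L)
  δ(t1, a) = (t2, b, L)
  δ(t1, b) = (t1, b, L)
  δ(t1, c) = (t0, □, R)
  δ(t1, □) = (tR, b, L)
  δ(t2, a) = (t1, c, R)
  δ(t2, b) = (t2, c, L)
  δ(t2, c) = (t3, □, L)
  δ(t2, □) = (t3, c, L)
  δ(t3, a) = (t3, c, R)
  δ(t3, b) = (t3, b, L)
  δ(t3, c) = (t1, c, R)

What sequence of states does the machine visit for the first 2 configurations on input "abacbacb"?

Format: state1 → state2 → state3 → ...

Execution trace:
Initial: [t0]abacbacb
Step 1: δ(t0, a) = (t3, □, L) → [t3]□□bacbacb

No transition is defined for δ(t3, □). By convention the machine halts and rejects.

State sequence: t0 → t3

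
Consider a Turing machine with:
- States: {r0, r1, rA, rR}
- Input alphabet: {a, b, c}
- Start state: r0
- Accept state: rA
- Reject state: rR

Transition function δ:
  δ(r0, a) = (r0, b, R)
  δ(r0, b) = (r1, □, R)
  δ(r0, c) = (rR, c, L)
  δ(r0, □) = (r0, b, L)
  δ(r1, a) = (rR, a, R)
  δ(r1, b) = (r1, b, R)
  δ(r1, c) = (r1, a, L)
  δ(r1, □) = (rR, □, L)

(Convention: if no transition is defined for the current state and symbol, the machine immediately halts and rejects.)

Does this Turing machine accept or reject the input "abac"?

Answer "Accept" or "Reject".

Execution trace:
Initial: [r0]abac
Step 1: δ(r0, a) = (r0, b, R) → b[r0]bac
Step 2: δ(r0, b) = (r1, □, R) → b□[r1]ac
Step 3: δ(r1, a) = (rR, a, R) → b□a[rR]c

The machine reaches the reject state rR and halts.

Answer: Reject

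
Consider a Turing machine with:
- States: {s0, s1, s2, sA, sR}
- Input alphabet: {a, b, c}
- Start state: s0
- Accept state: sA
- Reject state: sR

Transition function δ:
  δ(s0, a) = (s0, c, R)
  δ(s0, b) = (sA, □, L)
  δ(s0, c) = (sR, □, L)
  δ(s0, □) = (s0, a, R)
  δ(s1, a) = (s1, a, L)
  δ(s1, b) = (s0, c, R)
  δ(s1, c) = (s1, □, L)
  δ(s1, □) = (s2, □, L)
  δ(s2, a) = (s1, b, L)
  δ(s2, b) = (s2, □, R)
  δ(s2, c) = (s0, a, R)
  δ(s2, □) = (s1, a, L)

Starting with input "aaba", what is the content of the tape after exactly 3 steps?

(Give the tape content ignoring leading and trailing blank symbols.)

Execution trace:
Initial: [s0]aaba
Step 1: δ(s0, a) = (s0, c, R) → c[s0]aba
Step 2: δ(s0, a) = (s0, c, R) → cc[s0]ba
Step 3: δ(s0, b) = (sA, □, L) → c[sA]c□a

The machine reaches the accept state sA and halts.

After 3 steps, the tape (ignoring leading/trailing blanks) is: cc□a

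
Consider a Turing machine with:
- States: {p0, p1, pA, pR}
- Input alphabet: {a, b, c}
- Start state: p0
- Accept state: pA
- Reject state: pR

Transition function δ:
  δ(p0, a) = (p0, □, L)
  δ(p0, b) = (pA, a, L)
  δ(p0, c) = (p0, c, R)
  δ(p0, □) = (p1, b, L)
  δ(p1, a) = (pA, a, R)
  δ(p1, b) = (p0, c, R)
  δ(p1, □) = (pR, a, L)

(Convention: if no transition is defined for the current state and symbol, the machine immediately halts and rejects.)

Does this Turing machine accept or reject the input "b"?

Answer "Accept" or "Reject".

Execution trace:
Initial: [p0]b
Step 1: δ(p0, b) = (pA, a, L) → [pA]□a

The machine reaches the accept state pA and halts.

Answer: Accept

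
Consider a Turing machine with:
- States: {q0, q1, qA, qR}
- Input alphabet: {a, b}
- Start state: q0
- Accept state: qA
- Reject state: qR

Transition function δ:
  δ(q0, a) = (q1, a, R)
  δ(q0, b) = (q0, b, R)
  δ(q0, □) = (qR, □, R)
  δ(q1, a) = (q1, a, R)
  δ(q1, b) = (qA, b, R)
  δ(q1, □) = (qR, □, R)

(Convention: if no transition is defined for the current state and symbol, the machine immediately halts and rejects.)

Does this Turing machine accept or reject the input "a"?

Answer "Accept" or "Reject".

Execution trace:
Initial: [q0]a
Step 1: δ(q0, a) = (q1, a, R) → a[q1]□
Step 2: δ(q1, □) = (qR, □, R) → a□[qR]□

The machine reaches the reject state qR and halts.

Answer: Reject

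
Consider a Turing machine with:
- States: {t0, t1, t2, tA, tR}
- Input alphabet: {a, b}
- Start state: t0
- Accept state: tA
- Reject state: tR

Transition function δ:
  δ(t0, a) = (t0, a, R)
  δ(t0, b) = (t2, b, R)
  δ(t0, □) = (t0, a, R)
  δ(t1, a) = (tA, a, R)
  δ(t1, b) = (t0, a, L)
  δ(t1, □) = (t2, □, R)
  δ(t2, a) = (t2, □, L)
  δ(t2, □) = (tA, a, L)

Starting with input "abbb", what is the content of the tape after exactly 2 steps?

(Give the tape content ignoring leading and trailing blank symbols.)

Execution trace:
Initial: [t0]abbb
Step 1: δ(t0, a) = (t0, a, R) → a[t0]bbb
Step 2: δ(t0, b) = (t2, b, R) → ab[t2]bb

No transition is defined for δ(t2, b). By convention the machine halts and rejects.

After 2 steps, the tape (ignoring leading/trailing blanks) is: abbb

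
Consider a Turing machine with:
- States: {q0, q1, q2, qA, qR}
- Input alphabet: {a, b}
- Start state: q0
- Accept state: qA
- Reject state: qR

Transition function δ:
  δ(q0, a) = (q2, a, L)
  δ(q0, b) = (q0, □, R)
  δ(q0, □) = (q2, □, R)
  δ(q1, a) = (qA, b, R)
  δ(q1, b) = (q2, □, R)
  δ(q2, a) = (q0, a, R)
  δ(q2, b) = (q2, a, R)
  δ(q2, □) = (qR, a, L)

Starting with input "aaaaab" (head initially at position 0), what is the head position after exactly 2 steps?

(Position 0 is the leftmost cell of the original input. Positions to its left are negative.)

Execution trace (head position shown):
Step 0: [q0]aaaaab  (head at position 0)
Step 1: move left → [q2]□aaaaab  (head at position -1)
Step 2: move left → [qR]□aaaaaab  (head at position -2)

After 2 steps, the head is at position -2.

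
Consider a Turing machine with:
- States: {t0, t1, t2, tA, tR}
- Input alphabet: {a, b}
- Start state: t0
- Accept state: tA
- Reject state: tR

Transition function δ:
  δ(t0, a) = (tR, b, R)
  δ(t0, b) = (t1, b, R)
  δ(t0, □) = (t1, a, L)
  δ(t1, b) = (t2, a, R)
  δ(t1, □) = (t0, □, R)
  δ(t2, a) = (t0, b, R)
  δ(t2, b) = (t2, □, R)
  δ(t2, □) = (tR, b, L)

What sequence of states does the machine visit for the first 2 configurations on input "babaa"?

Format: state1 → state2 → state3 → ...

Execution trace:
Initial: [t0]babaa
Step 1: δ(t0, b) = (t1, b, R) → b[t1]abaa

No transition is defined for δ(t1, a). By convention the machine halts and rejects.

State sequence: t0 → t1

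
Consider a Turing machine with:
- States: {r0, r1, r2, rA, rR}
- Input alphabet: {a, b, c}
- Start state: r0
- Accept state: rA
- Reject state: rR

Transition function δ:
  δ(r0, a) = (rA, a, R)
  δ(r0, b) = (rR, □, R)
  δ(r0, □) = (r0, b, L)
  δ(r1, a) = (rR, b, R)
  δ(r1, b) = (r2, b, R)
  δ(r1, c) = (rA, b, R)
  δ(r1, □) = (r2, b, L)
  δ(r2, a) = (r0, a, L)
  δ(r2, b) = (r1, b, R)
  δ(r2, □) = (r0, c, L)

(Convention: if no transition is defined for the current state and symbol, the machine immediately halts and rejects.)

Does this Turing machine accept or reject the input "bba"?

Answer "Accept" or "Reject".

Execution trace:
Initial: [r0]bba
Step 1: δ(r0, b) = (rR, □, R) → □[rR]ba

The machine reaches the reject state rR and halts.

Answer: Reject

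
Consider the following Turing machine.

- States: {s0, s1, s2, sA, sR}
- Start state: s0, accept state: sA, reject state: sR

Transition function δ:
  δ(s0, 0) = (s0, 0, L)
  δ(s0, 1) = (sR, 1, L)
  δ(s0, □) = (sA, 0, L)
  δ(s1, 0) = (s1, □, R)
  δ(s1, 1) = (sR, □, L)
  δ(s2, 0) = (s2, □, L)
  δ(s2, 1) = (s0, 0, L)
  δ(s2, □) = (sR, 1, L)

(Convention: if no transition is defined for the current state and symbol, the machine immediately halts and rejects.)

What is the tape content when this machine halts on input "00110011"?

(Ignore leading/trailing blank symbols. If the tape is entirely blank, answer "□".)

Execution trace:
Initial: [s0]00110011
Step 1: δ(s0, 0) = (s0, 0, L) → [s0]□00110011
Step 2: δ(s0, □) = (sA, 0, L) → [sA]□000110011

The machine reaches the accept state sA and halts.

Final tape (ignoring leading/trailing blanks): 000110011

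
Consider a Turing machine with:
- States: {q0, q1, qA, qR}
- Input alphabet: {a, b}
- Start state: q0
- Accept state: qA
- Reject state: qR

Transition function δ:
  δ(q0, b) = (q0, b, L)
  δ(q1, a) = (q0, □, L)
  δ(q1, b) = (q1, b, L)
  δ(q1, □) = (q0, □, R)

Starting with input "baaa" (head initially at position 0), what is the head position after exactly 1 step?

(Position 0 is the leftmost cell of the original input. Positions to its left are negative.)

Execution trace (head position shown):
Step 0: [q0]baaa  (head at position 0)
Step 1: move left → [q0]□baaa  (head at position -1)

After 1 step, the head is at position -1.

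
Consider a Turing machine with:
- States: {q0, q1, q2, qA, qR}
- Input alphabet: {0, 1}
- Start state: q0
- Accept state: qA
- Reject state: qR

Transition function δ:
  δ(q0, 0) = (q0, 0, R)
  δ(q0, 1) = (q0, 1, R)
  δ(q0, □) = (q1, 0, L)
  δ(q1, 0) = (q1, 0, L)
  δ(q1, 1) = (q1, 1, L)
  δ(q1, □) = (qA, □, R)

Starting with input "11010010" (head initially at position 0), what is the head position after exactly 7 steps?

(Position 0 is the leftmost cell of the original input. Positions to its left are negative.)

Execution trace (head position shown):
Step 0: [q0]11010010  (head at position 0)
Step 1: move right → 1[q0]1010010  (head at position 1)
Step 2: move right → 11[q0]010010  (head at position 2)
Step 3: move right → 110[q0]10010  (head at position 3)
Step 4: move right → 1101[q0]0010  (head at position 4)
Step 5: move right → 11010[q0]010  (head at position 5)
Step 6: move right → 110100[q0]10  (head at position 6)
Step 7: move right → 1101001[q0]0  (head at position 7)

After 7 steps, the head is at position 7.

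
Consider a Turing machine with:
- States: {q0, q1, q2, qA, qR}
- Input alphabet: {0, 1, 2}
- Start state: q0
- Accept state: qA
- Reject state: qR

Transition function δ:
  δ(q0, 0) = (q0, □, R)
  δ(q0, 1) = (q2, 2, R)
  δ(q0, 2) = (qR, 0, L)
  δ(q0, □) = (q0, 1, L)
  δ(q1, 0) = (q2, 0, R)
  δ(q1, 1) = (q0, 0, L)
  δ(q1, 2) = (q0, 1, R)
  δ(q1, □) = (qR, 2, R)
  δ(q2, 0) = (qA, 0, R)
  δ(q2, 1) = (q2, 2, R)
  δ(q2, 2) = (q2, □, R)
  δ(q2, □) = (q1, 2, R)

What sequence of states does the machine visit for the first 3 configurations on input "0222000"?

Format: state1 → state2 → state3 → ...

Execution trace:
Initial: [q0]0222000
Step 1: δ(q0, 0) = (q0, □, R) → □[q0]222000
Step 2: δ(q0, 2) = (qR, 0, L) → [qR]□022000

The machine reaches the reject state qR and halts.

State sequence: q0 → q0 → qR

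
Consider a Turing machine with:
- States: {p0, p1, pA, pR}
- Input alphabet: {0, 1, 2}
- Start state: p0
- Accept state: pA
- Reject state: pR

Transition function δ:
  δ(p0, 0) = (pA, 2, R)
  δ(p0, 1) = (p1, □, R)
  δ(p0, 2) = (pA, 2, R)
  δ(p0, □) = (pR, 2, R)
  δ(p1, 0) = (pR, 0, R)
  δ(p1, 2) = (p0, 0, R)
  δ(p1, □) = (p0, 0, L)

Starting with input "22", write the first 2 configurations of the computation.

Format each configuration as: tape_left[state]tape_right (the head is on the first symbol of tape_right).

Transitions applied:
Step 1: δ(p0, 2) = (pA, 2, R)

The first 2 configurations are:
[p0]22 ⊢ 2[pA]2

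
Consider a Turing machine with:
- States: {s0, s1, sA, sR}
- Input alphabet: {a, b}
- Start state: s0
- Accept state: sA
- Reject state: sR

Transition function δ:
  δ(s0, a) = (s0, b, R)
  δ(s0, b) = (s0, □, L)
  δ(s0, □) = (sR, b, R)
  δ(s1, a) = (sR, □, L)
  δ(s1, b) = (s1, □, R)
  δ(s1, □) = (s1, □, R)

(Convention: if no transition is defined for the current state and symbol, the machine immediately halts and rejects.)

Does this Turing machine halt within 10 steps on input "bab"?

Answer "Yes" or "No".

Execution trace:
Initial: [s0]bab
Step 1: δ(s0, b) = (s0, □, L) → [s0]□□ab
Step 2: δ(s0, □) = (sR, b, R) → b[sR]□ab

The machine reaches the reject state sR and halts.
The machine halted after 2 steps (within the 10-step bound).

Answer: Yes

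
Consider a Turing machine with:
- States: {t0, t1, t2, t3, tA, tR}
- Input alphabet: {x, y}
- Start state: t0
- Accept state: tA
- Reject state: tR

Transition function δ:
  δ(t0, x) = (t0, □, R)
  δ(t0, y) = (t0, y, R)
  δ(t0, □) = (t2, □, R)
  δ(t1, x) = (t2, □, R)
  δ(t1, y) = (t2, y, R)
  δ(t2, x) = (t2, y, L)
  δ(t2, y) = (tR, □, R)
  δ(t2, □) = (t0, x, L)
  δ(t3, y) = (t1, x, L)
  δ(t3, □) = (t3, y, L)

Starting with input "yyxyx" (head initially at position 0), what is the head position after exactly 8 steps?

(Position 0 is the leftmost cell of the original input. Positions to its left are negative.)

Execution trace (head position shown):
Step 0: [t0]yyxyx  (head at position 0)
Step 1: move right → y[t0]yxyx  (head at position 1)
Step 2: move right → yy[t0]xyx  (head at position 2)
Step 3: move right → yy□[t0]yx  (head at position 3)
Step 4: move right → yy□y[t0]x  (head at position 4)
Step 5: move right → yy□y□[t0]□  (head at position 5)
Step 6: move right → yy□y□□[t2]□  (head at position 6)
Step 7: move left → yy□y□[t0]□x  (head at position 5)
Step 8: move right → yy□y□□[t2]x  (head at position 6)

After 8 steps, the head is at position 6.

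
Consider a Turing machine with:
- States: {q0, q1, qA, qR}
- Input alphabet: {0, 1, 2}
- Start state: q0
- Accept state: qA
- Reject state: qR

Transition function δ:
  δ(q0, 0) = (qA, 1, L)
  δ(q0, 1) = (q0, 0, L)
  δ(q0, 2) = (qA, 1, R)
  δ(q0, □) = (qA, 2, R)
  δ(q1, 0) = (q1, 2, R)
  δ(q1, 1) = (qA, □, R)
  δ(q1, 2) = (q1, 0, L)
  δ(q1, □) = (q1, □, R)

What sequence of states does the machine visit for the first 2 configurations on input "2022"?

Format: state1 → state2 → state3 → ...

Execution trace:
Initial: [q0]2022
Step 1: δ(q0, 2) = (qA, 1, R) → 1[qA]022

The machine reaches the accept state qA and halts.

State sequence: q0 → qA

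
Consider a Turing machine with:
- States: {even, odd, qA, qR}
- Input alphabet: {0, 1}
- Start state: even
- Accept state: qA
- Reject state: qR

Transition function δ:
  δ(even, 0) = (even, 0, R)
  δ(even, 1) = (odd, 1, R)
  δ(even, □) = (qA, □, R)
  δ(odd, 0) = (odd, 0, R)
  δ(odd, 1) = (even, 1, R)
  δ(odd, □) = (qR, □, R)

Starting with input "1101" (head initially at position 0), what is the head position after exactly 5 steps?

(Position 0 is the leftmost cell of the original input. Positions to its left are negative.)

Execution trace (head position shown):
Step 0: [even]1101  (head at position 0)
Step 1: move right → 1[odd]101  (head at position 1)
Step 2: move right → 11[even]01  (head at position 2)
Step 3: move right → 110[even]1  (head at position 3)
Step 4: move right → 1101[odd]□  (head at position 4)
Step 5: move right → 1101□[qR]□  (head at position 5)

After 5 steps, the head is at position 5.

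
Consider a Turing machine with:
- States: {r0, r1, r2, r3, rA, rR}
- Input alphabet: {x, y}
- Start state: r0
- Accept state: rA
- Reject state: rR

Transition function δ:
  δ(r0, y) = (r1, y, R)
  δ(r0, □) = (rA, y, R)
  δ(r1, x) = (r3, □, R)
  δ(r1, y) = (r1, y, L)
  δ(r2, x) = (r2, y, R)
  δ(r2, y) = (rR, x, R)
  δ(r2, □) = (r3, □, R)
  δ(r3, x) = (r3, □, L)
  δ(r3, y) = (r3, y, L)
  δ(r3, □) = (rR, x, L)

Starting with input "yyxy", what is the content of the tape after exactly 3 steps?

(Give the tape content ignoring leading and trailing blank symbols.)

Execution trace:
Initial: [r0]yyxy
Step 1: δ(r0, y) = (r1, y, R) → y[r1]yxy
Step 2: δ(r1, y) = (r1, y, L) → [r1]yyxy
Step 3: δ(r1, y) = (r1, y, L) → [r1]□yyxy

No transition is defined for δ(r1, □). By convention the machine halts and rejects.

After 3 steps, the tape (ignoring leading/trailing blanks) is: yyxy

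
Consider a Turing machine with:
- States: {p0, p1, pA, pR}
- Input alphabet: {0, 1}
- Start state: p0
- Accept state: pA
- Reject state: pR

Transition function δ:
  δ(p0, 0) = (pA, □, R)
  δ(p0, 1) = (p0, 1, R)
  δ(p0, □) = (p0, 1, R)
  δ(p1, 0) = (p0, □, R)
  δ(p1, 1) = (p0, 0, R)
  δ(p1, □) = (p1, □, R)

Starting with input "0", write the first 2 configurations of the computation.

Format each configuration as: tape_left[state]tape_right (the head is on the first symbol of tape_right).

Transitions applied:
Step 1: δ(p0, 0) = (pA, □, R)

The first 2 configurations are:
[p0]0 ⊢ □[pA]□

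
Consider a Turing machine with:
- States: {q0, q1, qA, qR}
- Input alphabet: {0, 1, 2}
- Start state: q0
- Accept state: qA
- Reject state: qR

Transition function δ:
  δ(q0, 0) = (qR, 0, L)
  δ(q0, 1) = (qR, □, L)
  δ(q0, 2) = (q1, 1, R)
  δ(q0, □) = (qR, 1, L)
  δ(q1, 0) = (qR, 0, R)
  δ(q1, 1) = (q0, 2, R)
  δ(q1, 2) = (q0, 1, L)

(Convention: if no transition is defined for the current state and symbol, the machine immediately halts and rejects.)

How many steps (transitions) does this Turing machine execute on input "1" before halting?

Execution trace:
Initial: [q0]1
Step 1: δ(q0, 1) = (qR, □, L) → [qR]□□

The machine reaches the reject state qR and halts.

The machine executed 1 step before halting.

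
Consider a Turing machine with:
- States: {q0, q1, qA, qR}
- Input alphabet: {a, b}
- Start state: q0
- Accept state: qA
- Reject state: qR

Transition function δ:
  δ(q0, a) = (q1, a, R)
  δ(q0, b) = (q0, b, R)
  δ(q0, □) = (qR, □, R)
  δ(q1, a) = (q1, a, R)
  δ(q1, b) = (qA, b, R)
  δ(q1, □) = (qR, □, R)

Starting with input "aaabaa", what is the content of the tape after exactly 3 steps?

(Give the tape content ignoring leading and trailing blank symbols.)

Execution trace:
Initial: [q0]aaabaa
Step 1: δ(q0, a) = (q1, a, R) → a[q1]aabaa
Step 2: δ(q1, a) = (q1, a, R) → aa[q1]abaa
Step 3: δ(q1, a) = (q1, a, R) → aaa[q1]baa

After 3 steps, the tape (ignoring leading/trailing blanks) is: aaabaa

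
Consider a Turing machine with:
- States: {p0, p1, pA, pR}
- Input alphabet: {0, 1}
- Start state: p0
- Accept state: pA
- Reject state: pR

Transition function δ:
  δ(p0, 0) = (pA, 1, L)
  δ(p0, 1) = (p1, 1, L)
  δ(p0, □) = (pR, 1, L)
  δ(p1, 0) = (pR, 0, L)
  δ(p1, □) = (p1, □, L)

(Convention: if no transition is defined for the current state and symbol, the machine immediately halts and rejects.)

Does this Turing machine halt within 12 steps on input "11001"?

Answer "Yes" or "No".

Execution trace:
Initial: [p0]11001
Step 1: δ(p0, 1) = (p1, 1, L) → [p1]□11001
Step 2: δ(p1, □) = (p1, □, L) → [p1]□□11001
Step 3: δ(p1, □) = (p1, □, L) → [p1]□□□11001
Step 4: δ(p1, □) = (p1, □, L) → [p1]□□□□11001
Step 5: δ(p1, □) = (p1, □, L) → [p1]□□□□□11001
Step 6: δ(p1, □) = (p1, □, L) → [p1]□□□□□□11001
Step 7: δ(p1, □) = (p1, □, L) → [p1]□□□□□□□11001
Step 8: δ(p1, □) = (p1, □, L) → [p1]□□□□□□□□11001
Step 9: δ(p1, □) = (p1, □, L) → [p1]□□□□□□□□□11001
Step 10: δ(p1, □) = (p1, □, L) → [p1]□□□□□□□□□□11001
Step 11: δ(p1, □) = (p1, □, L) → [p1]□□□□□□□□□□□11001
Step 12: δ(p1, □) = (p1, □, L) → [p1]□□□□□□□□□□□□11001

The machine has not reached a halting state after 12 steps.
The machine did not halt within the 12-step bound.

Answer: No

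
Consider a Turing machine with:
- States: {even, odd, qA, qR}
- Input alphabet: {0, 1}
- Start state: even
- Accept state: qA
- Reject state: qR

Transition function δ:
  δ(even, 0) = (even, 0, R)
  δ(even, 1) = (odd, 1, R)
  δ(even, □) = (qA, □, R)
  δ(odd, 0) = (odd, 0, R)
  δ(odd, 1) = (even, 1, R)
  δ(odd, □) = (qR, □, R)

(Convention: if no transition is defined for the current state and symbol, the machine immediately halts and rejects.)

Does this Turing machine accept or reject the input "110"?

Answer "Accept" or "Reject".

Execution trace:
Initial: [even]110
Step 1: δ(even, 1) = (odd, 1, R) → 1[odd]10
Step 2: δ(odd, 1) = (even, 1, R) → 11[even]0
Step 3: δ(even, 0) = (even, 0, R) → 110[even]□
Step 4: δ(even, □) = (qA, □, R) → 110□[qA]□

The machine reaches the accept state qA and halts.

Answer: Accept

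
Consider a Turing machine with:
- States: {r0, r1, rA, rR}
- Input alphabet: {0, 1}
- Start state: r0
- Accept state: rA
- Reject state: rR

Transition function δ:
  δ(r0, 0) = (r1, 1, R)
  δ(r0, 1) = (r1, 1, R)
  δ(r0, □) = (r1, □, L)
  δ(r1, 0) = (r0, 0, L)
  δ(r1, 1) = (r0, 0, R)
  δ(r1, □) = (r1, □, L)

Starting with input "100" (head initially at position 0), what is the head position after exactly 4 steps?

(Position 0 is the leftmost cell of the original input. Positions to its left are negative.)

Execution trace (head position shown):
Step 0: [r0]100  (head at position 0)
Step 1: move right → 1[r1]00  (head at position 1)
Step 2: move left → [r0]100  (head at position 0)
Step 3: move right → 1[r1]00  (head at position 1)
Step 4: move left → [r0]100  (head at position 0)

After 4 steps, the head is at position 0.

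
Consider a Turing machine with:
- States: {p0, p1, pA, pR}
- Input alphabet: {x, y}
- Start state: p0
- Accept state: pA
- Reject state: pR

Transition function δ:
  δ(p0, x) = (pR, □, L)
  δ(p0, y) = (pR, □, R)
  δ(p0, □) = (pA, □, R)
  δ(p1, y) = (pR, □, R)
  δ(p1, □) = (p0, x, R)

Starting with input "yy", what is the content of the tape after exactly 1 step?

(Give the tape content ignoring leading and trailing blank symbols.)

Execution trace:
Initial: [p0]yy
Step 1: δ(p0, y) = (pR, □, R) → □[pR]y

The machine reaches the reject state pR and halts.

After 1 step, the tape (ignoring leading/trailing blanks) is: y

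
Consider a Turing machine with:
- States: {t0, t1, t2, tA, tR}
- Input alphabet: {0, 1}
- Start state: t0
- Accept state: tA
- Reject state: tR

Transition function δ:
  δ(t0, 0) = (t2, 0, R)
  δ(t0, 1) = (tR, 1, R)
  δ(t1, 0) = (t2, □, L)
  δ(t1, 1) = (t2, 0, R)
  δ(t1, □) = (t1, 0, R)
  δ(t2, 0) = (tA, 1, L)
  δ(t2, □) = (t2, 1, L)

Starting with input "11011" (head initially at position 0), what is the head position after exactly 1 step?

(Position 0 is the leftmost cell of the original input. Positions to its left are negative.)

Execution trace (head position shown):
Step 0: [t0]11011  (head at position 0)
Step 1: move right → 1[tR]1011  (head at position 1)

After 1 step, the head is at position 1.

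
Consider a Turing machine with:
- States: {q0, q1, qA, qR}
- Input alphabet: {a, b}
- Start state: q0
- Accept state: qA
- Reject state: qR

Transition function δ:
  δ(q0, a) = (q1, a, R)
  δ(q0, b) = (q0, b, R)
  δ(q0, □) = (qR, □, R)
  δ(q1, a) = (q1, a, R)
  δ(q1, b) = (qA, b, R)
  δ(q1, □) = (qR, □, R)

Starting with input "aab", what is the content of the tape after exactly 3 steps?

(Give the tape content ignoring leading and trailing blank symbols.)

Execution trace:
Initial: [q0]aab
Step 1: δ(q0, a) = (q1, a, R) → a[q1]ab
Step 2: δ(q1, a) = (q1, a, R) → aa[q1]b
Step 3: δ(q1, b) = (qA, b, R) → aab[qA]□

The machine reaches the accept state qA and halts.

After 3 steps, the tape (ignoring leading/trailing blanks) is: aab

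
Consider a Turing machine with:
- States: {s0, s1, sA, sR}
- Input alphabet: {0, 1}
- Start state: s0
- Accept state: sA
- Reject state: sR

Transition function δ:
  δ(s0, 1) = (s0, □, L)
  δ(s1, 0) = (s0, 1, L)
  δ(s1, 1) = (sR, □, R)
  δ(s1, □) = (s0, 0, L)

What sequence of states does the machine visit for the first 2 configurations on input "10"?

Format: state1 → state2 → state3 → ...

Execution trace:
Initial: [s0]10
Step 1: δ(s0, 1) = (s0, □, L) → [s0]□□0

No transition is defined for δ(s0, □). By convention the machine halts and rejects.

State sequence: s0 → s0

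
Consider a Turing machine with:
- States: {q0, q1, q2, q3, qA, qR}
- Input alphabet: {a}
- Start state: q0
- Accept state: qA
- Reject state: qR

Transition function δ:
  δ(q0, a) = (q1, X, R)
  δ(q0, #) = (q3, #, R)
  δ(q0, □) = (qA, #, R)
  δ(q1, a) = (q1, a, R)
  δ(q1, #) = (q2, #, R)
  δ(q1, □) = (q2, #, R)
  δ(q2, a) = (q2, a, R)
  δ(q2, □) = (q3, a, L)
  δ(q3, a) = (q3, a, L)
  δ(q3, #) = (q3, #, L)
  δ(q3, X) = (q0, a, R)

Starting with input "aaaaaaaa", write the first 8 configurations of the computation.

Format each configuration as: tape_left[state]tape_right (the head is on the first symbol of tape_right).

Transitions applied:
Step 1: δ(q0, a) = (q1, X, R)
Step 2: δ(q1, a) = (q1, a, R)
Step 3: δ(q1, a) = (q1, a, R)
Step 4: δ(q1, a) = (q1, a, R)
Step 5: δ(q1, a) = (q1, a, R)
Step 6: δ(q1, a) = (q1, a, R)
Step 7: δ(q1, a) = (q1, a, R)

The first 8 configurations are:
[q0]aaaaaaaa ⊢ X[q1]aaaaaaa ⊢ Xa[q1]aaaaaa ⊢ Xaa[q1]aaaaa ⊢ Xaaa[q1]aaaa ⊢ Xaaaa[q1]aaa ⊢ Xaaaaa[q1]aa ⊢ Xaaaaaa[q1]a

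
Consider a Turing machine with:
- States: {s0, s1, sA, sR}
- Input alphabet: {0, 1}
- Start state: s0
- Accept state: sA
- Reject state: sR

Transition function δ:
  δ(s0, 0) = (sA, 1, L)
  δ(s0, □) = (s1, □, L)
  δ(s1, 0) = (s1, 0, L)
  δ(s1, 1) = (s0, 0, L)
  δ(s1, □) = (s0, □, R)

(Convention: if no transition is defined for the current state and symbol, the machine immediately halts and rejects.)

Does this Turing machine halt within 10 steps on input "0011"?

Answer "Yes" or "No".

Execution trace:
Initial: [s0]0011
Step 1: δ(s0, 0) = (sA, 1, L) → [sA]□1011

The machine reaches the accept state sA and halts.
The machine halted after 1 step (within the 10-step bound).

Answer: Yes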